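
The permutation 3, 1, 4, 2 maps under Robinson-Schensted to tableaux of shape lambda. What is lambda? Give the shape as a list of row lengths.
[2, 2]

Row-insert each entry into an empty tableau.

After inserting 3: P = [[3]].
After inserting 1: P = [[1], [3]].
After inserting 4: P = [[1, 4], [3]].
After inserting 2: P = [[1, 2], [3, 4]].

The final insertion tableau P = [[1, 2], [3, 4]] has shape [2, 2].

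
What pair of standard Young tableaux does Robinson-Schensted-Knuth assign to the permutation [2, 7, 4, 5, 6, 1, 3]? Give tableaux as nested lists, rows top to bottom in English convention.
P = [[1, 3, 5, 6], [2, 4], [7]], Q = [[1, 2, 4, 5], [3, 7], [6]]

Insert each entry of the permutation into P by Schensted row insertion, recording in Q the position of each new cell.

Insert 2: appended to row 1. P = [[2]].
Insert 7: appended to row 1. P = [[2, 7]].
Insert 4: 4 bumps 7 from row 1; 7 starts row 2. P = [[2, 4], [7]].
Insert 5: appended to row 1. P = [[2, 4, 5], [7]].
Insert 6: appended to row 1. P = [[2, 4, 5, 6], [7]].
Insert 1: 1 bumps 2 from row 1; 2 bumps 7 from row 2; 7 starts row 3. P = [[1, 4, 5, 6], [2], [7]].
Insert 3: 3 bumps 4 from row 1; 4 appends to row 2. P = [[1, 3, 5, 6], [2, 4], [7]].

So P = [[1, 3, 5, 6], [2, 4], [7]], Q = [[1, 2, 4, 5], [3, 7], [6]].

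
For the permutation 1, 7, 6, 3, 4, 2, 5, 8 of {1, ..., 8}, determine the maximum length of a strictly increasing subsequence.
5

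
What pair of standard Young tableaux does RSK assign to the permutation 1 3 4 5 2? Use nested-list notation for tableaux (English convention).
Insert each entry of the permutation into P by Schensted row insertion, recording in Q the position of each new cell.

After inserting 1: P = [[1]].
After inserting 3: P = [[1, 3]].
After inserting 4: P = [[1, 3, 4]].
After inserting 5: P = [[1, 3, 4, 5]].
After inserting 2: P = [[1, 2, 4, 5], [3]].

So P = [[1, 2, 4, 5], [3]], Q = [[1, 2, 3, 4], [5]].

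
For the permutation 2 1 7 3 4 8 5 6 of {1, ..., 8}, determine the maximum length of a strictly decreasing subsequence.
2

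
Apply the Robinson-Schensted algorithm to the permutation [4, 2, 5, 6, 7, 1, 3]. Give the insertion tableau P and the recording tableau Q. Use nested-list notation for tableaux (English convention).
P = [[1, 3, 6, 7], [2, 5], [4]], Q = [[1, 3, 4, 5], [2, 7], [6]]

Insert each entry of the permutation into P by Schensted row insertion, recording in Q the position of each new cell.

Insert 4: appended to row 1. P = [[4]].
Insert 2: 2 bumps 4 from row 1; 4 starts row 2. P = [[2], [4]].
Insert 5: appended to row 1. P = [[2, 5], [4]].
Insert 6: appended to row 1. P = [[2, 5, 6], [4]].
Insert 7: appended to row 1. P = [[2, 5, 6, 7], [4]].
Insert 1: 1 bumps 2 from row 1; 2 bumps 4 from row 2; 4 starts row 3. P = [[1, 5, 6, 7], [2], [4]].
Insert 3: 3 bumps 5 from row 1; 5 appends to row 2. P = [[1, 3, 6, 7], [2, 5], [4]].

So P = [[1, 3, 6, 7], [2, 5], [4]], Q = [[1, 3, 4, 5], [2, 7], [6]].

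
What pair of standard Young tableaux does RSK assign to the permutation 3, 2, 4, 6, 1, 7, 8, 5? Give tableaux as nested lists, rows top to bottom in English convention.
Insert each entry of the permutation into P by Schensted row insertion, recording in Q the position of each new cell.

Insert 3: appended to row 1. P = [[3]].
Insert 2: 2 bumps 3 from row 1; 3 starts row 2. P = [[2], [3]].
Insert 4: appended to row 1. P = [[2, 4], [3]].
Insert 6: appended to row 1. P = [[2, 4, 6], [3]].
Insert 1: 1 bumps 2 from row 1; 2 bumps 3 from row 2; 3 starts row 3. P = [[1, 4, 6], [2], [3]].
Insert 7: appended to row 1. P = [[1, 4, 6, 7], [2], [3]].
Insert 8: appended to row 1. P = [[1, 4, 6, 7, 8], [2], [3]].
Insert 5: 5 bumps 6 from row 1; 6 appends to row 2. P = [[1, 4, 5, 7, 8], [2, 6], [3]].

So P = [[1, 4, 5, 7, 8], [2, 6], [3]], Q = [[1, 3, 4, 6, 7], [2, 8], [5]].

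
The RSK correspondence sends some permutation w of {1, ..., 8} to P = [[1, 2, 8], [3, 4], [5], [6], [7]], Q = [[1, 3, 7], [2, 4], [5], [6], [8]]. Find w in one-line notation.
Reverse the RSK construction: for i from n down to 1, find the cell of Q containing i, remove the entry at that cell from P, and reverse-bump it up through P; the value ejected from row 1 is w(i).

Step i=8: Q has 8 at row 5, column 1; remove 7 from row 5 of P and reverse-bump: 7 enters row 4 and ejects 6; 6 enters row 3 and ejects 5; 5 enters row 2 and ejects 4; 4 enters row 1 and ejects 2. So w(8) = 2. P is now [[1, 4, 8], [3, 5], [6], [7]].
Step i=7: Q has 7 at row 1, column 3; remove that cell from P, ejecting 8. So w(7) = 8. P is now [[1, 4], [3, 5], [6], [7]].
Step i=6: Q has 6 at row 4, column 1; remove 7 from row 4 of P and reverse-bump: 7 enters row 3 and ejects 6; 6 enters row 2 and ejects 5; 5 enters row 1 and ejects 4. So w(6) = 4. P is now [[1, 5], [3, 6], [7]].
Step i=5: Q has 5 at row 3, column 1; remove 7 from row 3 of P and reverse-bump: 7 enters row 2 and ejects 6; 6 enters row 1 and ejects 5. So w(5) = 5. P is now [[1, 6], [3, 7]].
Step i=4: Q has 4 at row 2, column 2; remove 7 from row 2 of P and reverse-bump: 7 enters row 1 and ejects 6. So w(4) = 6. P is now [[1, 7], [3]].
Step i=3: Q has 3 at row 1, column 2; remove that cell from P, ejecting 7. So w(3) = 7. P is now [[1], [3]].
Step i=2: Q has 2 at row 2, column 1; remove 3 from row 2 of P and reverse-bump: 3 enters row 1 and ejects 1. So w(2) = 1. P is now [[3]].
Step i=1: Q has 1 at row 1, column 1; remove that cell from P, ejecting 3. So w(1) = 3. P is now [].

So w = 3 1 7 6 5 4 8 2.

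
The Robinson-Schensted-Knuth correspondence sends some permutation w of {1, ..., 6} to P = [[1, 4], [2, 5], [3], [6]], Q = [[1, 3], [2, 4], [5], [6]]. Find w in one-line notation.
Reverse the RSK construction: for i from n down to 1, find the cell of Q containing i, remove the entry at that cell from P, and reverse-bump it up through P; the value ejected from row 1 is w(i).

Step i=6: Q has 6 at row 4, column 1; remove 6 from row 4 of P and reverse-bump: 6 enters row 3 and ejects 3; 3 enters row 2 and ejects 2; 2 enters row 1 and ejects 1. So w(6) = 1. P is now [[2, 4], [3, 5], [6]].
Step i=5: Q has 5 at row 3, column 1; remove 6 from row 3 of P and reverse-bump: 6 enters row 2 and ejects 5; 5 enters row 1 and ejects 4. So w(5) = 4. P is now [[2, 5], [3, 6]].
Step i=4: Q has 4 at row 2, column 2; remove 6 from row 2 of P and reverse-bump: 6 enters row 1 and ejects 5. So w(4) = 5. P is now [[2, 6], [3]].
Step i=3: Q has 3 at row 1, column 2; remove that cell from P, ejecting 6. So w(3) = 6. P is now [[2], [3]].
Step i=2: Q has 2 at row 2, column 1; remove 3 from row 2 of P and reverse-bump: 3 enters row 1 and ejects 2. So w(2) = 2. P is now [[3]].
Step i=1: Q has 1 at row 1, column 1; remove that cell from P, ejecting 3. So w(1) = 3. P is now [].

So w = 3 2 6 5 4 1.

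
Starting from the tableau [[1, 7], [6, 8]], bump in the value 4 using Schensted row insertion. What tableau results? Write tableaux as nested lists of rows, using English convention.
[[1, 4], [6, 7], [8]]

In row 1, 4 replaces 7 (the leftmost entry greater than 4); 7 is bumped to row 2. In row 2, 7 replaces 8 (the leftmost entry greater than 7); 8 is bumped to row 3. 8 starts a new row 3. The new tableau is [[1, 4], [6, 7], [8]].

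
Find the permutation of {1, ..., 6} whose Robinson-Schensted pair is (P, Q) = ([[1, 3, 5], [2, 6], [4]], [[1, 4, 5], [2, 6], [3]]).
4 2 1 3 6 5

Reverse the RSK construction: for i from n down to 1, find the cell of Q containing i, remove the entry at that cell from P, and reverse-bump it up through P; the value ejected from row 1 is w(i).

Step i=6: Q has 6 at row 2, column 2; remove 6 from row 2 of P and reverse-bump: 6 enters row 1 and ejects 5. So w(6) = 5. P is now [[1, 3, 6], [2], [4]].
Step i=5: Q has 5 at row 1, column 3; remove that cell from P, ejecting 6. So w(5) = 6. P is now [[1, 3], [2], [4]].
Step i=4: Q has 4 at row 1, column 2; remove that cell from P, ejecting 3. So w(4) = 3. P is now [[1], [2], [4]].
Step i=3: Q has 3 at row 3, column 1; remove 4 from row 3 of P and reverse-bump: 4 enters row 2 and ejects 2; 2 enters row 1 and ejects 1. So w(3) = 1. P is now [[2], [4]].
Step i=2: Q has 2 at row 2, column 1; remove 4 from row 2 of P and reverse-bump: 4 enters row 1 and ejects 2. So w(2) = 2. P is now [[4]].
Step i=1: Q has 1 at row 1, column 1; remove that cell from P, ejecting 4. So w(1) = 4. P is now [].

So w = 4 2 1 3 6 5.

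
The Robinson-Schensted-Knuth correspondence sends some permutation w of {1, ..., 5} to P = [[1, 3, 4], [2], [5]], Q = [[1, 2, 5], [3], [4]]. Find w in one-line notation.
2 5 3 1 4

Reverse the RSK construction: for i from n down to 1, find the cell of Q containing i, remove the entry at that cell from P, and reverse-bump it up through P; the value ejected from row 1 is w(i).

Step i=5: Q has 5 at row 1, column 3; remove that cell from P, ejecting 4. So w(5) = 4. P is now [[1, 3], [2], [5]].
Step i=4: Q has 4 at row 3, column 1; remove 5 from row 3 of P and reverse-bump: 5 enters row 2 and ejects 2; 2 enters row 1 and ejects 1. So w(4) = 1. P is now [[2, 3], [5]].
Step i=3: Q has 3 at row 2, column 1; remove 5 from row 2 of P and reverse-bump: 5 enters row 1 and ejects 3. So w(3) = 3. P is now [[2, 5]].
Step i=2: Q has 2 at row 1, column 2; remove that cell from P, ejecting 5. So w(2) = 5. P is now [[2]].
Step i=1: Q has 1 at row 1, column 1; remove that cell from P, ejecting 2. So w(1) = 2. P is now [].

So w = 2 5 3 1 4.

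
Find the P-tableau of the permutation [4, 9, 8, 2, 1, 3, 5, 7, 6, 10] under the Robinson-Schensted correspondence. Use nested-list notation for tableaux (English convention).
P = [[1, 3, 5, 6, 10], [2, 7], [4, 8], [9]]

Insert 4: appended to row 1. P = [[4]].
Insert 9: appended to row 1. P = [[4, 9]].
Insert 8: 8 bumps 9 from row 1; 9 starts row 2. P = [[4, 8], [9]].
Insert 2: 2 bumps 4 from row 1; 4 bumps 9 from row 2; 9 starts row 3. P = [[2, 8], [4], [9]].
Insert 1: 1 bumps 2 from row 1; 2 bumps 4 from row 2; 4 bumps 9 from row 3; 9 starts row 4. P = [[1, 8], [2], [4], [9]].
Insert 3: 3 bumps 8 from row 1; 8 appends to row 2. P = [[1, 3], [2, 8], [4], [9]].
Insert 5: appended to row 1. P = [[1, 3, 5], [2, 8], [4], [9]].
Insert 7: appended to row 1. P = [[1, 3, 5, 7], [2, 8], [4], [9]].
Insert 6: 6 bumps 7 from row 1; 7 bumps 8 from row 2; 8 appends to row 3. P = [[1, 3, 5, 6], [2, 7], [4, 8], [9]].
Insert 10: appended to row 1. P = [[1, 3, 5, 6, 10], [2, 7], [4, 8], [9]].

So P = [[1, 3, 5, 6, 10], [2, 7], [4, 8], [9]].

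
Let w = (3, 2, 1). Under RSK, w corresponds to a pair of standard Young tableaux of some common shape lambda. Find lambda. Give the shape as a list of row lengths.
Row-insert each entry into an empty tableau.

After inserting 3: P = [[3]].
After inserting 2: P = [[2], [3]].
After inserting 1: P = [[1], [2], [3]].

The final insertion tableau P = [[1], [2], [3]] has shape [1, 1, 1].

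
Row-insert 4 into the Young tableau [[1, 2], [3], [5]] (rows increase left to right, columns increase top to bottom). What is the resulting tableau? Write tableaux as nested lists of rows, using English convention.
4 is larger than every entry of row 1, so it is appended to row 1. The new tableau is [[1, 2, 4], [3], [5]].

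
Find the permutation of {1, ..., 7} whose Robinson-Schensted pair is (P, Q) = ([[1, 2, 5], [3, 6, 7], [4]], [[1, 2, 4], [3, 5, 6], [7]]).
Reverse RSK: for i = n, n-1, ..., 1, locate i in Q, remove the corresponding corner cell from P, and reverse-bump its entry up through P; the value ejected from row 1 is w(i).

So w = 4 6 1 7 3 5 2.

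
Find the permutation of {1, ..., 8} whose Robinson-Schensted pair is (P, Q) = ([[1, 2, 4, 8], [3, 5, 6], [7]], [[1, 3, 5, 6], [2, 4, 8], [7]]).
3 1 7 5 6 8 2 4

Reverse the RSK construction: for i from n down to 1, find the cell of Q containing i, remove the entry at that cell from P, and reverse-bump it up through P; the value ejected from row 1 is w(i).

Step i=8: Q has 8 at row 2, column 3; remove 6 from row 2 of P and reverse-bump: 6 enters row 1 and ejects 4. So w(8) = 4. P is now [[1, 2, 6, 8], [3, 5], [7]].
Step i=7: Q has 7 at row 3, column 1; remove 7 from row 3 of P and reverse-bump: 7 enters row 2 and ejects 5; 5 enters row 1 and ejects 2. So w(7) = 2. P is now [[1, 5, 6, 8], [3, 7]].
Step i=6: Q has 6 at row 1, column 4; remove that cell from P, ejecting 8. So w(6) = 8. P is now [[1, 5, 6], [3, 7]].
Step i=5: Q has 5 at row 1, column 3; remove that cell from P, ejecting 6. So w(5) = 6. P is now [[1, 5], [3, 7]].
Step i=4: Q has 4 at row 2, column 2; remove 7 from row 2 of P and reverse-bump: 7 enters row 1 and ejects 5. So w(4) = 5. P is now [[1, 7], [3]].
Step i=3: Q has 3 at row 1, column 2; remove that cell from P, ejecting 7. So w(3) = 7. P is now [[1], [3]].
Step i=2: Q has 2 at row 2, column 1; remove 3 from row 2 of P and reverse-bump: 3 enters row 1 and ejects 1. So w(2) = 1. P is now [[3]].
Step i=1: Q has 1 at row 1, column 1; remove that cell from P, ejecting 3. So w(1) = 3. P is now [].

So w = 3 1 7 5 6 8 2 4.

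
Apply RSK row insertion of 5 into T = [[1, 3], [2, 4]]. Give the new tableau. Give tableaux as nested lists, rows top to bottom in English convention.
[[1, 3, 5], [2, 4]]

5 is larger than every entry of row 1, so it is appended to row 1. The new tableau is [[1, 3, 5], [2, 4]].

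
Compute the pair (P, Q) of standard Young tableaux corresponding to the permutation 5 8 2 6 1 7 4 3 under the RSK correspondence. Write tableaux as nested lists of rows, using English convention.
Insert each entry of the permutation into P by Schensted row insertion, recording in Q the position of each new cell.

Insert 5: appended to row 1. P = [[5]].
Insert 8: appended to row 1. P = [[5, 8]].
Insert 2: 2 bumps 5 from row 1; 5 starts row 2. P = [[2, 8], [5]].
Insert 6: 6 bumps 8 from row 1; 8 appends to row 2. P = [[2, 6], [5, 8]].
Insert 1: 1 bumps 2 from row 1; 2 bumps 5 from row 2; 5 starts row 3. P = [[1, 6], [2, 8], [5]].
Insert 7: appended to row 1. P = [[1, 6, 7], [2, 8], [5]].
Insert 4: 4 bumps 6 from row 1; 6 bumps 8 from row 2; 8 appends to row 3. P = [[1, 4, 7], [2, 6], [5, 8]].
Insert 3: 3 bumps 4 from row 1; 4 bumps 6 from row 2; 6 bumps 8 from row 3; 8 starts row 4. P = [[1, 3, 7], [2, 4], [5, 6], [8]].

So P = [[1, 3, 7], [2, 4], [5, 6], [8]], Q = [[1, 2, 6], [3, 4], [5, 7], [8]].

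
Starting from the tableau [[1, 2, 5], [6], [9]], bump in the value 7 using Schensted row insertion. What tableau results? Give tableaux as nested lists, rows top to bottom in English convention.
7 is larger than every entry of row 1, so it is appended to row 1. The new tableau is [[1, 2, 5, 7], [6], [9]].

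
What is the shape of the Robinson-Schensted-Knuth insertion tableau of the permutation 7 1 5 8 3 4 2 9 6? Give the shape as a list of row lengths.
[4, 3, 1, 1]

RSK row insertion gives P = [[1, 2, 4, 6], [3, 8, 9], [5], [7]], which has shape [4, 3, 1, 1].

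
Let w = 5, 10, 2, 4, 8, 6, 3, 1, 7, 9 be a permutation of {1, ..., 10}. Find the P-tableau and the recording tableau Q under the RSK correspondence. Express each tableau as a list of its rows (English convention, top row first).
Insert each entry of the permutation into P by Schensted row insertion, recording in Q the position of each new cell.

After inserting 5: P = [[5]].
After inserting 10: P = [[5, 10]].
After inserting 2: P = [[2, 10], [5]].
After inserting 4: P = [[2, 4], [5, 10]].
After inserting 8: P = [[2, 4, 8], [5, 10]].
After inserting 6: P = [[2, 4, 6], [5, 8], [10]].
After inserting 3: P = [[2, 3, 6], [4, 8], [5], [10]].
After inserting 1: P = [[1, 3, 6], [2, 8], [4], [5], [10]].
After inserting 7: P = [[1, 3, 6, 7], [2, 8], [4], [5], [10]].
After inserting 9: P = [[1, 3, 6, 7, 9], [2, 8], [4], [5], [10]].

So P = [[1, 3, 6, 7, 9], [2, 8], [4], [5], [10]], Q = [[1, 2, 5, 9, 10], [3, 4], [6], [7], [8]].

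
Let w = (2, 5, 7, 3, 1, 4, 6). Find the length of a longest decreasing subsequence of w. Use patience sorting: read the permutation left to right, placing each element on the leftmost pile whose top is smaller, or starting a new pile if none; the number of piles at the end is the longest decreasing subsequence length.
2: new pile. tops = [2]
5: onto pile 1 (replacing 2). tops = [5]
7: onto pile 1 (replacing 5). tops = [7]
3: new pile. tops = [7, 3]
1: new pile. tops = [7, 3, 1]
4: onto pile 2 (replacing 3). tops = [7, 4, 1]
6: onto pile 2 (replacing 4). tops = [7, 6, 1]

3 piles, so the longest decreasing subsequence has length 3.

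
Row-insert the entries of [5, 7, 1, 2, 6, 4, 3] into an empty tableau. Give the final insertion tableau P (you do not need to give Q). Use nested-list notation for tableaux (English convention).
P = [[1, 2, 3], [4, 6], [5], [7]]

After inserting 5: P = [[5]].
After inserting 7: P = [[5, 7]].
After inserting 1: P = [[1, 7], [5]].
After inserting 2: P = [[1, 2], [5, 7]].
After inserting 6: P = [[1, 2, 6], [5, 7]].
After inserting 4: P = [[1, 2, 4], [5, 6], [7]].
After inserting 3: P = [[1, 2, 3], [4, 6], [5], [7]].

So P = [[1, 2, 3], [4, 6], [5], [7]].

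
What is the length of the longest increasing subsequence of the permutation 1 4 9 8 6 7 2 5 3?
4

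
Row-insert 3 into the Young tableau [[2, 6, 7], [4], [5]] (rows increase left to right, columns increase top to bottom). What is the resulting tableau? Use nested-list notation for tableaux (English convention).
[[2, 3, 7], [4, 6], [5]]

In row 1, 3 replaces 6 (the leftmost entry greater than 3); 6 is bumped to row 2. 6 is appended to row 2. The new tableau is [[2, 3, 7], [4, 6], [5]].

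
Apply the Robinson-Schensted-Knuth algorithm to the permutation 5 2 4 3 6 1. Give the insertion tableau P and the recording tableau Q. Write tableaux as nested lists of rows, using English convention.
P = [[1, 3, 6], [2], [4], [5]], Q = [[1, 3, 5], [2], [4], [6]]

Insert each entry of the permutation into P by Schensted row insertion, recording in Q the position of each new cell.

Insert 5: appended to row 1. P = [[5]].
Insert 2: 2 bumps 5 from row 1; 5 starts row 2. P = [[2], [5]].
Insert 4: appended to row 1. P = [[2, 4], [5]].
Insert 3: 3 bumps 4 from row 1; 4 bumps 5 from row 2; 5 starts row 3. P = [[2, 3], [4], [5]].
Insert 6: appended to row 1. P = [[2, 3, 6], [4], [5]].
Insert 1: 1 bumps 2 from row 1; 2 bumps 4 from row 2; 4 bumps 5 from row 3; 5 starts row 4. P = [[1, 3, 6], [2], [4], [5]].

So P = [[1, 3, 6], [2], [4], [5]], Q = [[1, 3, 5], [2], [4], [6]].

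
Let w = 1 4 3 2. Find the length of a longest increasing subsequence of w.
2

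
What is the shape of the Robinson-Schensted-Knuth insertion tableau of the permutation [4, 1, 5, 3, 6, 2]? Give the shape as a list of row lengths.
Row-insert each entry into an empty tableau.

After inserting 4: P = [[4]].
After inserting 1: P = [[1], [4]].
After inserting 5: P = [[1, 5], [4]].
After inserting 3: P = [[1, 3], [4, 5]].
After inserting 6: P = [[1, 3, 6], [4, 5]].
After inserting 2: P = [[1, 2, 6], [3, 5], [4]].

The final insertion tableau P = [[1, 2, 6], [3, 5], [4]] has shape [3, 2, 1].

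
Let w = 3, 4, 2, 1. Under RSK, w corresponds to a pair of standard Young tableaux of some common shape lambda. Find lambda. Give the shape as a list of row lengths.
RSK row insertion gives P = [[1, 4], [2], [3]], which has shape [2, 1, 1].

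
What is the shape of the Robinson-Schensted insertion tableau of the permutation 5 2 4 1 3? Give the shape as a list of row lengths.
[2, 2, 1]

Row-insert each entry into an empty tableau.

After inserting 5: P = [[5]].
After inserting 2: P = [[2], [5]].
After inserting 4: P = [[2, 4], [5]].
After inserting 1: P = [[1, 4], [2], [5]].
After inserting 3: P = [[1, 3], [2, 4], [5]].

The final insertion tableau P = [[1, 3], [2, 4], [5]] has shape [2, 2, 1].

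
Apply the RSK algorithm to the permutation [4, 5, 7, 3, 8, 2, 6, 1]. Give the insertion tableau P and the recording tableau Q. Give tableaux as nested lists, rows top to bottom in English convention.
Insert each entry of the permutation into P by Schensted row insertion, recording in Q the position of each new cell.

Insert 4: appended to row 1. P = [[4]], Q = [[1]].
Insert 5: appended to row 1. P = [[4, 5]], Q = [[1, 2]].
Insert 7: appended to row 1. P = [[4, 5, 7]], Q = [[1, 2, 3]].
Insert 3: 3 bumps 4 from row 1; 4 starts row 2. P = [[3, 5, 7], [4]], Q = [[1, 2, 3], [4]].
Insert 8: appended to row 1. P = [[3, 5, 7, 8], [4]], Q = [[1, 2, 3, 5], [4]].
Insert 2: 2 bumps 3 from row 1; 3 bumps 4 from row 2; 4 starts row 3. P = [[2, 5, 7, 8], [3], [4]], Q = [[1, 2, 3, 5], [4], [6]].
Insert 6: 6 bumps 7 from row 1; 7 appends to row 2. P = [[2, 5, 6, 8], [3, 7], [4]], Q = [[1, 2, 3, 5], [4, 7], [6]].
Insert 1: 1 bumps 2 from row 1; 2 bumps 3 from row 2; 3 bumps 4 from row 3; 4 starts row 4. P = [[1, 5, 6, 8], [2, 7], [3], [4]], Q = [[1, 2, 3, 5], [4, 7], [6], [8]].

So P = [[1, 5, 6, 8], [2, 7], [3], [4]], Q = [[1, 2, 3, 5], [4, 7], [6], [8]].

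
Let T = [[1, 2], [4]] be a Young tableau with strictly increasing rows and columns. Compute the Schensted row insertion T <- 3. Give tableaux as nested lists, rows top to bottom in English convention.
3 is larger than every entry of row 1, so it is appended to row 1. The new tableau is [[1, 2, 3], [4]].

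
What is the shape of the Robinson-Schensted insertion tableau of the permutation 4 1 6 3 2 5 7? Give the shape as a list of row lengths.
RSK row insertion gives P = [[1, 2, 5, 7], [3, 6], [4]], which has shape [4, 2, 1].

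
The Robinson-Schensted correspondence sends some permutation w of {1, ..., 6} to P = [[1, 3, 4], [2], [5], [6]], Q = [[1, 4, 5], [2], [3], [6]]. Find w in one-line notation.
6 5 2 3 4 1

Reverse the RSK construction: for i from n down to 1, find the cell of Q containing i, remove the entry at that cell from P, and reverse-bump it up through P; the value ejected from row 1 is w(i).

Step i=6: Q has 6 at row 4, column 1; remove 6 from row 4 of P and reverse-bump: 6 enters row 3 and ejects 5; 5 enters row 2 and ejects 2; 2 enters row 1 and ejects 1. So w(6) = 1. P is now [[2, 3, 4], [5], [6]].
Step i=5: Q has 5 at row 1, column 3; remove that cell from P, ejecting 4. So w(5) = 4. P is now [[2, 3], [5], [6]].
Step i=4: Q has 4 at row 1, column 2; remove that cell from P, ejecting 3. So w(4) = 3. P is now [[2], [5], [6]].
Step i=3: Q has 3 at row 3, column 1; remove 6 from row 3 of P and reverse-bump: 6 enters row 2 and ejects 5; 5 enters row 1 and ejects 2. So w(3) = 2. P is now [[5], [6]].
Step i=2: Q has 2 at row 2, column 1; remove 6 from row 2 of P and reverse-bump: 6 enters row 1 and ejects 5. So w(2) = 5. P is now [[6]].
Step i=1: Q has 1 at row 1, column 1; remove that cell from P, ejecting 6. So w(1) = 6. P is now [].

So w = 6 5 2 3 4 1.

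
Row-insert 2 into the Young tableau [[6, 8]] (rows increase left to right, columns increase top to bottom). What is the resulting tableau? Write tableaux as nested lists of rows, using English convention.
In row 1, 2 replaces 6 (the leftmost entry greater than 2); 6 is bumped to row 2. 6 starts a new row 2. The new tableau is [[2, 8], [6]].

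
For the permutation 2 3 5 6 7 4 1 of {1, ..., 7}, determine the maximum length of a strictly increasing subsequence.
5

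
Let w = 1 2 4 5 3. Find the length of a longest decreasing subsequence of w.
2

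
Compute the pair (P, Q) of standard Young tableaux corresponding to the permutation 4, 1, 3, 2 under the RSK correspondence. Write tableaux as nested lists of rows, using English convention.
P = [[1, 2], [3], [4]], Q = [[1, 3], [2], [4]]

Insert each entry of the permutation into P by Schensted row insertion, recording in Q the position of each new cell.

After inserting 4: P = [[4]].
After inserting 1: P = [[1], [4]].
After inserting 3: P = [[1, 3], [4]].
After inserting 2: P = [[1, 2], [3], [4]].

So P = [[1, 2], [3], [4]], Q = [[1, 3], [2], [4]].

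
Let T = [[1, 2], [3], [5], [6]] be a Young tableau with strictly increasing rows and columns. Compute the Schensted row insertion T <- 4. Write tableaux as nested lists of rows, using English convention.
4 is larger than every entry of row 1, so it is appended to row 1. The new tableau is [[1, 2, 4], [3], [5], [6]].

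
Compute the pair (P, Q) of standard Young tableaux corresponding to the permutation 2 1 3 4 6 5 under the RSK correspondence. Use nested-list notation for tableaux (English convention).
Insert each entry of the permutation into P by Schensted row insertion, recording in Q the position of each new cell.

Insert 2: appended to row 1. P = [[2]].
Insert 1: 1 bumps 2 from row 1; 2 starts row 2. P = [[1], [2]].
Insert 3: appended to row 1. P = [[1, 3], [2]].
Insert 4: appended to row 1. P = [[1, 3, 4], [2]].
Insert 6: appended to row 1. P = [[1, 3, 4, 6], [2]].
Insert 5: 5 bumps 6 from row 1; 6 appends to row 2. P = [[1, 3, 4, 5], [2, 6]].

So P = [[1, 3, 4, 5], [2, 6]], Q = [[1, 3, 4, 5], [2, 6]].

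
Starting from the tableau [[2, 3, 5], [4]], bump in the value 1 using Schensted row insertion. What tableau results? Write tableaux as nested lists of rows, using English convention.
In row 1, 1 replaces 2 (the leftmost entry greater than 1); 2 is bumped to row 2. In row 2, 2 replaces 4 (the leftmost entry greater than 2); 4 is bumped to row 3. 4 starts a new row 3. The new tableau is [[1, 3, 5], [2], [4]].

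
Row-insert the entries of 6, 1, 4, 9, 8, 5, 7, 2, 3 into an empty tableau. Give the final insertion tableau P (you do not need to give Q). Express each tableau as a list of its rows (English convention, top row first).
P = [[1, 2, 3, 7], [4, 5], [6, 8], [9]]

Insert 6: appended to row 1. P = [[6]].
Insert 1: 1 bumps 6 from row 1; 6 starts row 2. P = [[1], [6]].
Insert 4: appended to row 1. P = [[1, 4], [6]].
Insert 9: appended to row 1. P = [[1, 4, 9], [6]].
Insert 8: 8 bumps 9 from row 1; 9 appends to row 2. P = [[1, 4, 8], [6, 9]].
Insert 5: 5 bumps 8 from row 1; 8 bumps 9 from row 2; 9 starts row 3. P = [[1, 4, 5], [6, 8], [9]].
Insert 7: appended to row 1. P = [[1, 4, 5, 7], [6, 8], [9]].
Insert 2: 2 bumps 4 from row 1; 4 bumps 6 from row 2; 6 bumps 9 from row 3; 9 starts row 4. P = [[1, 2, 5, 7], [4, 8], [6], [9]].
Insert 3: 3 bumps 5 from row 1; 5 bumps 8 from row 2; 8 appends to row 3. P = [[1, 2, 3, 7], [4, 5], [6, 8], [9]].

So P = [[1, 2, 3, 7], [4, 5], [6, 8], [9]].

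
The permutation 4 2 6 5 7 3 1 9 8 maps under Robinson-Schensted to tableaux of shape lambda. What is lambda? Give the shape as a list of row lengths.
[4, 3, 1, 1]

Row-insert each entry into an empty tableau.

After inserting 4: P = [[4]].
After inserting 2: P = [[2], [4]].
After inserting 6: P = [[2, 6], [4]].
After inserting 5: P = [[2, 5], [4, 6]].
After inserting 7: P = [[2, 5, 7], [4, 6]].
After inserting 3: P = [[2, 3, 7], [4, 5], [6]].
After inserting 1: P = [[1, 3, 7], [2, 5], [4], [6]].
After inserting 9: P = [[1, 3, 7, 9], [2, 5], [4], [6]].
After inserting 8: P = [[1, 3, 7, 8], [2, 5, 9], [4], [6]].

The final insertion tableau P = [[1, 3, 7, 8], [2, 5, 9], [4], [6]] has shape [4, 3, 1, 1].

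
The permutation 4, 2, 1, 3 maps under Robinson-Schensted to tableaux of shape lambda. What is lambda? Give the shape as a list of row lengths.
RSK row insertion gives P = [[1, 3], [2], [4]], which has shape [2, 1, 1].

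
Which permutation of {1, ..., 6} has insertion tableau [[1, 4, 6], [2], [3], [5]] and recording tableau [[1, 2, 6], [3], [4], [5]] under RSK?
3 5 4 2 1 6

Reverse the RSK construction: for i from n down to 1, find the cell of Q containing i, remove the entry at that cell from P, and reverse-bump it up through P; the value ejected from row 1 is w(i).

Step i=6: Q has 6 at row 1, column 3; remove that cell from P, ejecting 6. So w(6) = 6. P is now [[1, 4], [2], [3], [5]].
Step i=5: Q has 5 at row 4, column 1; remove 5 from row 4 of P and reverse-bump: 5 enters row 3 and ejects 3; 3 enters row 2 and ejects 2; 2 enters row 1 and ejects 1. So w(5) = 1. P is now [[2, 4], [3], [5]].
Step i=4: Q has 4 at row 3, column 1; remove 5 from row 3 of P and reverse-bump: 5 enters row 2 and ejects 3; 3 enters row 1 and ejects 2. So w(4) = 2. P is now [[3, 4], [5]].
Step i=3: Q has 3 at row 2, column 1; remove 5 from row 2 of P and reverse-bump: 5 enters row 1 and ejects 4. So w(3) = 4. P is now [[3, 5]].
Step i=2: Q has 2 at row 1, column 2; remove that cell from P, ejecting 5. So w(2) = 5. P is now [[3]].
Step i=1: Q has 1 at row 1, column 1; remove that cell from P, ejecting 3. So w(1) = 3. P is now [].

So w = 3 5 4 2 1 6.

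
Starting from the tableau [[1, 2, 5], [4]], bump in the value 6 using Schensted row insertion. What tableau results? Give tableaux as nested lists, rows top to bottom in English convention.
[[1, 2, 5, 6], [4]]

6 is larger than every entry of row 1, so it is appended to row 1. The new tableau is [[1, 2, 5, 6], [4]].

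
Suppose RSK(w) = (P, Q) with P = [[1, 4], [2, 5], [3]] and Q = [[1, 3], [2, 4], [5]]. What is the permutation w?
Reverse the RSK construction: for i from n down to 1, find the cell of Q containing i, remove the entry at that cell from P, and reverse-bump it up through P; the value ejected from row 1 is w(i).

Step i=5: Q has 5 at row 3, column 1; remove 3 from row 3 of P and reverse-bump: 3 enters row 2 and ejects 2; 2 enters row 1 and ejects 1. So w(5) = 1. P is now [[2, 4], [3, 5]].
Step i=4: Q has 4 at row 2, column 2; remove 5 from row 2 of P and reverse-bump: 5 enters row 1 and ejects 4. So w(4) = 4. P is now [[2, 5], [3]].
Step i=3: Q has 3 at row 1, column 2; remove that cell from P, ejecting 5. So w(3) = 5. P is now [[2], [3]].
Step i=2: Q has 2 at row 2, column 1; remove 3 from row 2 of P and reverse-bump: 3 enters row 1 and ejects 2. So w(2) = 2. P is now [[3]].
Step i=1: Q has 1 at row 1, column 1; remove that cell from P, ejecting 3. So w(1) = 3. P is now [].

So w = 3 2 5 4 1.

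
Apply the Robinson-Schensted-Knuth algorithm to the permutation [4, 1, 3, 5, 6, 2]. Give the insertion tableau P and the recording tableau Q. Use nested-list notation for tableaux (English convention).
Insert each entry of the permutation into P by Schensted row insertion, recording in Q the position of each new cell.

Insert 4: appended to row 1. P = [[4]], Q = [[1]].
Insert 1: 1 bumps 4 from row 1; 4 starts row 2. P = [[1], [4]], Q = [[1], [2]].
Insert 3: appended to row 1. P = [[1, 3], [4]], Q = [[1, 3], [2]].
Insert 5: appended to row 1. P = [[1, 3, 5], [4]], Q = [[1, 3, 4], [2]].
Insert 6: appended to row 1. P = [[1, 3, 5, 6], [4]], Q = [[1, 3, 4, 5], [2]].
Insert 2: 2 bumps 3 from row 1; 3 bumps 4 from row 2; 4 starts row 3. P = [[1, 2, 5, 6], [3], [4]], Q = [[1, 3, 4, 5], [2], [6]].

So P = [[1, 2, 5, 6], [3], [4]], Q = [[1, 3, 4, 5], [2], [6]].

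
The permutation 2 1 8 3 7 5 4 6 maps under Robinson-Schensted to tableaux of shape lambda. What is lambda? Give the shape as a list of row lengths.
Row-insert each entry into an empty tableau.

After inserting 2: P = [[2]].
After inserting 1: P = [[1], [2]].
After inserting 8: P = [[1, 8], [2]].
After inserting 3: P = [[1, 3], [2, 8]].
After inserting 7: P = [[1, 3, 7], [2, 8]].
After inserting 5: P = [[1, 3, 5], [2, 7], [8]].
After inserting 4: P = [[1, 3, 4], [2, 5], [7], [8]].
After inserting 6: P = [[1, 3, 4, 6], [2, 5], [7], [8]].

The final insertion tableau P = [[1, 3, 4, 6], [2, 5], [7], [8]] has shape [4, 2, 1, 1].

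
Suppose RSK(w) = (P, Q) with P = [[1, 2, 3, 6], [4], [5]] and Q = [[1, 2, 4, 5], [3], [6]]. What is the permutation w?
Reverse the RSK construction: for i from n down to 1, find the cell of Q containing i, remove the entry at that cell from P, and reverse-bump it up through P; the value ejected from row 1 is w(i).

Step i=6: Q has 6 at row 3, column 1; remove 5 from row 3 of P and reverse-bump: 5 enters row 2 and ejects 4; 4 enters row 1 and ejects 3. So w(6) = 3. P is now [[1, 2, 4, 6], [5]].
Step i=5: Q has 5 at row 1, column 4; remove that cell from P, ejecting 6. So w(5) = 6. P is now [[1, 2, 4], [5]].
Step i=4: Q has 4 at row 1, column 3; remove that cell from P, ejecting 4. So w(4) = 4. P is now [[1, 2], [5]].
Step i=3: Q has 3 at row 2, column 1; remove 5 from row 2 of P and reverse-bump: 5 enters row 1 and ejects 2. So w(3) = 2. P is now [[1, 5]].
Step i=2: Q has 2 at row 1, column 2; remove that cell from P, ejecting 5. So w(2) = 5. P is now [[1]].
Step i=1: Q has 1 at row 1, column 1; remove that cell from P, ejecting 1. So w(1) = 1. P is now [].

So w = 1 5 2 4 6 3.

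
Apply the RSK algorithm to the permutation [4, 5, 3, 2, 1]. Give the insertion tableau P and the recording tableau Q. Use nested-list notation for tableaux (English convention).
Insert each entry of the permutation into P by Schensted row insertion, recording in Q the position of each new cell.

After inserting 4: P = [[4]].
After inserting 5: P = [[4, 5]].
After inserting 3: P = [[3, 5], [4]].
After inserting 2: P = [[2, 5], [3], [4]].
After inserting 1: P = [[1, 5], [2], [3], [4]].

So P = [[1, 5], [2], [3], [4]], Q = [[1, 2], [3], [4], [5]].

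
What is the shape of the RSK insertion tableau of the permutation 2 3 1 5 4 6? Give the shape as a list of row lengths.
Row-insert each entry into an empty tableau.

After inserting 2: P = [[2]].
After inserting 3: P = [[2, 3]].
After inserting 1: P = [[1, 3], [2]].
After inserting 5: P = [[1, 3, 5], [2]].
After inserting 4: P = [[1, 3, 4], [2, 5]].
After inserting 6: P = [[1, 3, 4, 6], [2, 5]].

The final insertion tableau P = [[1, 3, 4, 6], [2, 5]] has shape [4, 2].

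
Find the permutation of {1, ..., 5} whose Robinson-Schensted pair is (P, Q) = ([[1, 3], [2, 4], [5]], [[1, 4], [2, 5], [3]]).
Reverse the RSK construction: for i from n down to 1, find the cell of Q containing i, remove the entry at that cell from P, and reverse-bump it up through P; the value ejected from row 1 is w(i).

Step i=5: Q has 5 at row 2, column 2; remove 4 from row 2 of P and reverse-bump: 4 enters row 1 and ejects 3. So w(5) = 3. P is now [[1, 4], [2], [5]].
Step i=4: Q has 4 at row 1, column 2; remove that cell from P, ejecting 4. So w(4) = 4. P is now [[1], [2], [5]].
Step i=3: Q has 3 at row 3, column 1; remove 5 from row 3 of P and reverse-bump: 5 enters row 2 and ejects 2; 2 enters row 1 and ejects 1. So w(3) = 1. P is now [[2], [5]].
Step i=2: Q has 2 at row 2, column 1; remove 5 from row 2 of P and reverse-bump: 5 enters row 1 and ejects 2. So w(2) = 2. P is now [[5]].
Step i=1: Q has 1 at row 1, column 1; remove that cell from P, ejecting 5. So w(1) = 5. P is now [].

So w = 5 2 1 4 3.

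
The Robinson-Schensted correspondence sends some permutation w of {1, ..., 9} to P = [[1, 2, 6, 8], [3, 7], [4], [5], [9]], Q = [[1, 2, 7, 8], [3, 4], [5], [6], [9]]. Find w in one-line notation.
5 9 1 7 4 3 6 8 2

Reverse the RSK construction: for i from n down to 1, find the cell of Q containing i, remove the entry at that cell from P, and reverse-bump it up through P; the value ejected from row 1 is w(i).

Step i=9: Q has 9 at row 5, column 1; remove 9 from row 5 of P and reverse-bump: 9 enters row 4 and ejects 5; 5 enters row 3 and ejects 4; 4 enters row 2 and ejects 3; 3 enters row 1 and ejects 2. So w(9) = 2. P is now [[1, 3, 6, 8], [4, 7], [5], [9]].
Step i=8: Q has 8 at row 1, column 4; remove that cell from P, ejecting 8. So w(8) = 8. P is now [[1, 3, 6], [4, 7], [5], [9]].
Step i=7: Q has 7 at row 1, column 3; remove that cell from P, ejecting 6. So w(7) = 6. P is now [[1, 3], [4, 7], [5], [9]].
Step i=6: Q has 6 at row 4, column 1; remove 9 from row 4 of P and reverse-bump: 9 enters row 3 and ejects 5; 5 enters row 2 and ejects 4; 4 enters row 1 and ejects 3. So w(6) = 3. P is now [[1, 4], [5, 7], [9]].
Step i=5: Q has 5 at row 3, column 1; remove 9 from row 3 of P and reverse-bump: 9 enters row 2 and ejects 7; 7 enters row 1 and ejects 4. So w(5) = 4. P is now [[1, 7], [5, 9]].
Step i=4: Q has 4 at row 2, column 2; remove 9 from row 2 of P and reverse-bump: 9 enters row 1 and ejects 7. So w(4) = 7. P is now [[1, 9], [5]].
Step i=3: Q has 3 at row 2, column 1; remove 5 from row 2 of P and reverse-bump: 5 enters row 1 and ejects 1. So w(3) = 1. P is now [[5, 9]].
Step i=2: Q has 2 at row 1, column 2; remove that cell from P, ejecting 9. So w(2) = 9. P is now [[5]].
Step i=1: Q has 1 at row 1, column 1; remove that cell from P, ejecting 5. So w(1) = 5. P is now [].

So w = 5 9 1 7 4 3 6 8 2.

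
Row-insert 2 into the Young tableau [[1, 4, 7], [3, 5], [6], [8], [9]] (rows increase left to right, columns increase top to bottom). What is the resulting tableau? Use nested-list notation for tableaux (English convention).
[[1, 2, 7], [3, 4], [5], [6], [8], [9]]

In row 1, 2 replaces 4 (the leftmost entry greater than 2); 4 is bumped to row 2. In row 2, 4 replaces 5 (the leftmost entry greater than 4); 5 is bumped to row 3. In row 3, 5 replaces 6 (the leftmost entry greater than 5); 6 is bumped to row 4. In row 4, 6 replaces 8 (the leftmost entry greater than 6); 8 is bumped to row 5. In row 5, 8 replaces 9 (the leftmost entry greater than 8); 9 is bumped to row 6. 9 starts a new row 6. The new tableau is [[1, 2, 7], [3, 4], [5], [6], [8], [9]].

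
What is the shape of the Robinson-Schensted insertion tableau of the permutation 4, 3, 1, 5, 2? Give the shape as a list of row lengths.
[2, 2, 1]

RSK row insertion gives P = [[1, 2], [3, 5], [4]], which has shape [2, 2, 1].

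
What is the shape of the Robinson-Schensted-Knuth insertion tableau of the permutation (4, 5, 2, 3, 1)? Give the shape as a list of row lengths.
Row-insert each entry into an empty tableau.

After inserting 4: P = [[4]].
After inserting 5: P = [[4, 5]].
After inserting 2: P = [[2, 5], [4]].
After inserting 3: P = [[2, 3], [4, 5]].
After inserting 1: P = [[1, 3], [2, 5], [4]].

The final insertion tableau P = [[1, 3], [2, 5], [4]] has shape [2, 2, 1].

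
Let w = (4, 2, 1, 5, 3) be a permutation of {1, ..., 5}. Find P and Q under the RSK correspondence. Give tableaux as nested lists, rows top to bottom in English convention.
Insert each entry of the permutation into P by Schensted row insertion, recording in Q the position of each new cell.

Insert 4: appended to row 1. P = [[4]].
Insert 2: 2 bumps 4 from row 1; 4 starts row 2. P = [[2], [4]].
Insert 1: 1 bumps 2 from row 1; 2 bumps 4 from row 2; 4 starts row 3. P = [[1], [2], [4]].
Insert 5: appended to row 1. P = [[1, 5], [2], [4]].
Insert 3: 3 bumps 5 from row 1; 5 appends to row 2. P = [[1, 3], [2, 5], [4]].

So P = [[1, 3], [2, 5], [4]], Q = [[1, 4], [2, 5], [3]].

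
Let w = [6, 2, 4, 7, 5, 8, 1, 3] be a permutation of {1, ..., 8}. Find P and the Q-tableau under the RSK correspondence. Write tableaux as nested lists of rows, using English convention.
P = [[1, 3, 5, 8], [2, 4], [6, 7]], Q = [[1, 3, 4, 6], [2, 5], [7, 8]]

Insert each entry of the permutation into P by Schensted row insertion, recording in Q the position of each new cell.

Insert 6: appended to row 1. P = [[6]], Q = [[1]].
Insert 2: 2 bumps 6 from row 1; 6 starts row 2. P = [[2], [6]], Q = [[1], [2]].
Insert 4: appended to row 1. P = [[2, 4], [6]], Q = [[1, 3], [2]].
Insert 7: appended to row 1. P = [[2, 4, 7], [6]], Q = [[1, 3, 4], [2]].
Insert 5: 5 bumps 7 from row 1; 7 appends to row 2. P = [[2, 4, 5], [6, 7]], Q = [[1, 3, 4], [2, 5]].
Insert 8: appended to row 1. P = [[2, 4, 5, 8], [6, 7]], Q = [[1, 3, 4, 6], [2, 5]].
Insert 1: 1 bumps 2 from row 1; 2 bumps 6 from row 2; 6 starts row 3. P = [[1, 4, 5, 8], [2, 7], [6]], Q = [[1, 3, 4, 6], [2, 5], [7]].
Insert 3: 3 bumps 4 from row 1; 4 bumps 7 from row 2; 7 appends to row 3. P = [[1, 3, 5, 8], [2, 4], [6, 7]], Q = [[1, 3, 4, 6], [2, 5], [7, 8]].

So P = [[1, 3, 5, 8], [2, 4], [6, 7]], Q = [[1, 3, 4, 6], [2, 5], [7, 8]].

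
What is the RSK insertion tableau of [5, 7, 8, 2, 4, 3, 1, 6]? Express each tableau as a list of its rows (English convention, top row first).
After inserting 5: P = [[5]].
After inserting 7: P = [[5, 7]].
After inserting 8: P = [[5, 7, 8]].
After inserting 2: P = [[2, 7, 8], [5]].
After inserting 4: P = [[2, 4, 8], [5, 7]].
After inserting 3: P = [[2, 3, 8], [4, 7], [5]].
After inserting 1: P = [[1, 3, 8], [2, 7], [4], [5]].
After inserting 6: P = [[1, 3, 6], [2, 7, 8], [4], [5]].

So P = [[1, 3, 6], [2, 7, 8], [4], [5]].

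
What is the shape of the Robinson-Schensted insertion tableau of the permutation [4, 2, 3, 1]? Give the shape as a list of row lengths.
[2, 1, 1]

Row-insert each entry into an empty tableau.

After inserting 4: P = [[4]].
After inserting 2: P = [[2], [4]].
After inserting 3: P = [[2, 3], [4]].
After inserting 1: P = [[1, 3], [2], [4]].

The final insertion tableau P = [[1, 3], [2], [4]] has shape [2, 1, 1].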